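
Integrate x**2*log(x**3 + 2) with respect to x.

Let u = x**3 + 2, so du = (3*x**2) dx.
The integral becomes (1/3)·∫ log(u) du; integrate by parts with u′=log(u), dv′=du.

x**3*log(x**3 + 2)/3 - x**3/3 + 2*log(x**3 + 2)/3 + C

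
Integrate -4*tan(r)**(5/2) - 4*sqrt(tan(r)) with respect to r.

-8*tan(r)**(3/2)/3 + C

Let u = tan(r), so du = (tan(r)**2 + 1) dr.
Rewriting, the integral becomes -4·∫ √u du = -4·(2/3)u^(3/2).
Substituting back, u = tan(r).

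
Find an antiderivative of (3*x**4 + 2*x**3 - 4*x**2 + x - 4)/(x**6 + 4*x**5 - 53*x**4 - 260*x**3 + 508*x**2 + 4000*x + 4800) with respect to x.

2089*log(x - 6)/4400 - 1013*log(x - 5)/2835 + 5*log(x + 2)/336 + 36139*log(x + 4)/8100 - 758*log(x + 5)/165 + 142/(45*x + 180) + C

Factor the denominator: (x - 6)*(x - 5)*(x + 2)*(x + 4)**2*(x + 5).
Partial-fraction decomposition: -758/(165*(x + 5)) + 36139/(8100*(x + 4)) - 142/(45*(x + 4)**2) + 5/(336*(x + 2)) - 1013/(2835*(x - 5)) + 2089/(4400*(x - 6)).
Integrate each term; A/(x−a) gives A·log|x−a|; A/(x−a)² gives −A/(x−a).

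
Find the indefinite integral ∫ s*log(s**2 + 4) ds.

s**2*log(s**2 + 4)/2 - s**2/2 + 2*log(s**2 + 4) + C

Let u = s**2 + 4, so du = (2*s) ds.
The integral becomes (1/2)·∫ log(u) du; integrate by parts with u′=log(u), dv′=du.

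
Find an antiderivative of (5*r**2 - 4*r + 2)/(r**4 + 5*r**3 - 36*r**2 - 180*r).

Factor the denominator: r*(r - 6)*(r + 5)*(r + 6).
Partial-fraction decomposition: -103/(36*(r + 6)) + 147/(55*(r + 5)) + 79/(396*(r - 6)) - 1/(90*r).
Integrate each term: A/(r−a) contributes A·log|r−a|.

-log(r)/90 + 79*log(r - 6)/396 + 147*log(r + 5)/55 - 103*log(r + 6)/36 + C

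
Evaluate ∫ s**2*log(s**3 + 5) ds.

s**3*log(s**3 + 5)/3 - s**3/3 + 5*log(s**3 + 5)/3 + C

Let u = s**3 + 5, so du = (3*s**2) ds.
The integral becomes (1/3)·∫ log(u) du; integrate by parts with u′=log(u), dv′=du.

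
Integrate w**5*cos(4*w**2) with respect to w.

w**4*sin(4*w**2)/8 + w**2*cos(4*w**2)/16 - sin(4*w**2)/64 + C

Let u = w², du = 2w dw; rewrite as (1/2)∫ u^2·cos(4u) du.
Now integrate by parts 2 times.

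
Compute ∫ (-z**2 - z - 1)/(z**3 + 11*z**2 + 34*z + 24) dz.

-log(z + 1)/15 + 13*log(z + 4)/6 - 31*log(z + 6)/10 + C

Factor the denominator: (z + 1)*(z + 4)*(z + 6).
Partial-fraction decomposition: -31/(10*(z + 6)) + 13/(6*(z + 4)) - 1/(15*(z + 1)).
Integrate each term: A/(z−a) contributes A·log|z−a|.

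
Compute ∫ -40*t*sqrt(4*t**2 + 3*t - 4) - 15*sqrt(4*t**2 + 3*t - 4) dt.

Let u = 4*t**2 + 3*t - 4, so du = (8*t + 3) dt.
Rewriting, the integral becomes -5·∫ √u du = -5·(2/3)u^(3/2).
Substituting back, u = 4*t**2 + 3*t - 4.

-10*(4*t**2 + 3*t - 4)**(3/2)/3 + C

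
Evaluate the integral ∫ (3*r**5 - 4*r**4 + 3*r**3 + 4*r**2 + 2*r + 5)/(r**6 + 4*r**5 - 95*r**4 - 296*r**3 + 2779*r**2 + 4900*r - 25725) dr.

42061*log(r - 7)/18816 - 491*log(r - 5)/384 + 533*log(r - 3)/6400 + 2431*log(r + 5)/768 - 567013*log(r + 7)/470400 + 20289/(1120*r + 7840) + C

Factor the denominator: (r - 7)*(r - 5)*(r - 3)*(r + 5)*(r + 7)**2.
Partial-fraction decomposition: -567013/(470400*(r + 7)) - 20289/(1120*(r + 7)**2) + 2431/(768*(r + 5)) + 533/(6400*(r - 3)) - 491/(384*(r - 5)) + 42061/(18816*(r - 7)).
Integrate each term; A/(r−a) gives A·log|r−a|; A/(r−a)² gives −A/(r−a).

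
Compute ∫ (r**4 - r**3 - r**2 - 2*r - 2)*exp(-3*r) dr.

(-27*r**4 - 9*r**3 + 18*r**2 + 66*r + 76)*exp(-3*r)/81 + C

Use integration by parts with u = r**4 - r**3 - r**2 - 2*r - 2, dv = exp(-3*r) dr, so v = -exp(-3*r)/3.
Apply parts 4 times (tabular method): alternate signs, differentiate u down to 0, integrate dv up.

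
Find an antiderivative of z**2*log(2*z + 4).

Use integration by parts with u = log(2*z + 4), dv = z**2 dz.
Then du = 2/(2*z + 4) dz and v = z**3/3.

z**3*log(2*z + 4)/3 - z**3/9 + z**2/3 - 4*z/3 + 8*log(z + 2)/3 + C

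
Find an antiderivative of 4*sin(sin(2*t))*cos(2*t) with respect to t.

Let u = sin(2*t), so du = (2*cos(2*t)) dt.
Rewriting, the integral becomes 2·∫ sin(u) du = 2·-cos(u).
Substituting back, u = sin(2*t).

-2*cos(sin(2*t)) + C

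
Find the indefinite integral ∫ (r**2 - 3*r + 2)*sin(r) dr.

-r**2*cos(r) + 2*r*sin(r) + 3*r*cos(r) - 3*sin(r) + C

Use integration by parts with u = r**2 - 3*r + 2, dv = sin(r) dr, so v = -cos(r).
Apply parts 2 times (tabular method): alternate signs, differentiate u down to 0, integrate dv up.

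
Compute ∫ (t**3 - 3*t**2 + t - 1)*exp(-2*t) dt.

Use integration by parts with u = t**3 - 3*t**2 + t - 1, dv = exp(-2*t) dt, so v = -exp(-2*t)/2.
Apply parts 3 times (tabular method): alternate signs, differentiate u down to 0, integrate dv up.

(-4*t**3 + 6*t**2 + 2*t + 5)*exp(-2*t)/8 + C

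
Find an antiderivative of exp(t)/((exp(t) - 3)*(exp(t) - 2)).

log(exp(t) - 3) - log(exp(t) - 2) + C

Let u = e^t, du = e^t dt.
The integral becomes ∫ du/((u-3)(u-2)); decompose into partial fractions.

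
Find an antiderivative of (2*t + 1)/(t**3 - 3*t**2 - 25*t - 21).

Factor the denominator: (t - 7)*(t + 1)*(t + 3).
Partial-fraction decomposition: -1/(4*(t + 3)) + 1/(16*(t + 1)) + 3/(16*(t - 7)).
Integrate each term: A/(t−a) contributes A·log|t−a|.

3*log(t - 7)/16 + log(t + 1)/16 - log(t + 3)/4 + C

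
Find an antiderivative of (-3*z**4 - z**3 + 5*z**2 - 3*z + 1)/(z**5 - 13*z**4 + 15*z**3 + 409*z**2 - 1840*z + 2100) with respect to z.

-7321*log(z - 7)/260 + 110293*log(z - 5)/4356 + 41*log(z - 2)/360 - 3473*log(z + 6)/12584 - 1889/(66*z - 330) + C

Factor the denominator: (z - 7)*(z - 5)**2*(z - 2)*(z + 6).
Partial-fraction decomposition: -3473/(12584*(z + 6)) + 41/(360*(z - 2)) + 110293/(4356*(z - 5)) + 1889/(66*(z - 5)**2) - 7321/(260*(z - 7)).
Integrate each term; A/(z−a) gives A·log|z−a|; A/(z−a)² gives −A/(z−a).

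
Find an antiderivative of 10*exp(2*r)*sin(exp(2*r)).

Let u = exp(2*r), so du = (2*exp(2*r)) dr.
Rewriting, the integral becomes 5·∫ sin(u) du = 5·-cos(u).
Substituting back, u = exp(2*r).

-5*cos(exp(2*r)) + C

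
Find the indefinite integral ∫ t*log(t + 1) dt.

Use integration by parts with u = log(t + 1), dv = t dt.
Then du = 1/(t + 1) dt and v = t**2/2.

t**2*log(t + 1)/2 - t**2/4 + t/2 - log(t + 1)/2 + C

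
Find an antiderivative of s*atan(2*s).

Use integration by parts with u = arctan(2*s), dv = s ds.
Then du = 2/(4*s**2 + 1) ds.

s**2*atan(2*s)/2 - s/4 + atan(2*s)/8 + C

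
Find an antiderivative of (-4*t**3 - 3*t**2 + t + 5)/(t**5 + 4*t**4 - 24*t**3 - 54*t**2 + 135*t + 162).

Factor the denominator: (t - 3)**2*(t + 1)*(t + 3)*(t + 6).
Partial-fraction decomposition: 151/(243*(t + 6)) - 83/(216*(t + 3)) + 1/(32*(t + 1)) - 2087/(7776*(t - 3)) - 127/(216*(t - 3)**2).
Integrate each term; A/(t−a) gives A·log|t−a|; A/(t−a)² gives −A/(t−a).

-2087*log(t - 3)/7776 + log(t + 1)/32 - 83*log(t + 3)/216 + 151*log(t + 6)/243 + 127/(216*t - 648) + C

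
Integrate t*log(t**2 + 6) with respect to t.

Let u = t**2 + 6, so du = (2*t) dt.
The integral becomes (1/2)·∫ log(u) du; integrate by parts with u′=log(u), dv′=du.

t**2*log(t**2 + 6)/2 - t**2/2 + 3*log(t**2 + 6) + C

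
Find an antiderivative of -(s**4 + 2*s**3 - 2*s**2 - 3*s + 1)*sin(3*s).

s**4*cos(3*s)/3 - 4*s**3*sin(3*s)/9 + 2*s**3*cos(3*s)/3 - 2*s**2*sin(3*s)/3 - 10*s**2*cos(3*s)/9 + 20*s*sin(3*s)/27 - 13*s*cos(3*s)/9 + 13*sin(3*s)/27 + 47*cos(3*s)/81 + C

Use integration by parts with u = s**4 + 2*s**3 - 2*s**2 - 3*s + 1, dv = -sin(3*s) ds, so v = cos(3*s)/3.
Apply parts 4 times (tabular method): alternate signs, differentiate u down to 0, integrate dv up.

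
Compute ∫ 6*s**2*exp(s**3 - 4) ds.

Let u = s**3 - 4, so du = (3*s**2) ds.
Rewriting, the integral becomes 2·∫ e^u du = 2·e^u.
Substituting back, u = s**3 - 4.

2*exp(s**3 - 4) + C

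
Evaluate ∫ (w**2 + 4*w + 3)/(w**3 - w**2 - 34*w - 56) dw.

80*log(w - 7)/99 + log(w + 2)/18 + 3*log(w + 4)/22 + C

Factor the denominator: (w - 7)*(w + 2)*(w + 4).
Partial-fraction decomposition: 3/(22*(w + 4)) + 1/(18*(w + 2)) + 80/(99*(w - 7)).
Integrate each term: A/(w−a) contributes A·log|w−a|.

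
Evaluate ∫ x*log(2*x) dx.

Use integration by parts with u = log(2*x), dv = x dx.
Then du = 1/x dx and v = x**2/2.

x**2*(log(x) + log(2))/2 - x**2/4 + C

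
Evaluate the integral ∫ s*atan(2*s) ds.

s**2*atan(2*s)/2 - s/4 + atan(2*s)/8 + C

Use integration by parts with u = arctan(2*s), dv = s ds.
Then du = 2/(4*s**2 + 1) ds.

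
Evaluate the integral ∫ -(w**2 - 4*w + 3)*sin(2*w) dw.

Use integration by parts with u = w**2 - 4*w + 3, dv = -sin(2*w) dw, so v = cos(2*w)/2.
Apply parts 2 times (tabular method): alternate signs, differentiate u down to 0, integrate dv up.

w**2*cos(2*w)/2 - w*sin(2*w)/2 - 2*w*cos(2*w) + sin(2*w) + 5*cos(2*w)/4 + C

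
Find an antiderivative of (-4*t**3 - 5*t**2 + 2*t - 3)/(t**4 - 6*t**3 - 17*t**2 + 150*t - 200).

Factor the denominator: (t - 5)*(t - 4)*(t - 2)*(t + 5).
Partial-fraction decomposition: -181/(315*(t + 5)) - 17/(14*(t - 2)) + 331/(18*(t - 4)) - 103/(5*(t - 5)).
Integrate each term: A/(t−a) contributes A·log|t−a|.

-103*log(t - 5)/5 + 331*log(t - 4)/18 - 17*log(t - 2)/14 - 181*log(t + 5)/315 + C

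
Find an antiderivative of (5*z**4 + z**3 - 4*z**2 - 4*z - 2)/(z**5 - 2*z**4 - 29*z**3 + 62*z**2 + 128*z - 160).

Factor the denominator: (z - 4)**2*(z - 1)*(z + 2)*(z + 5).
Partial-fraction decomposition: 1459/(729*(z + 5)) - 31/(162*(z + 2)) - 2/(81*(z - 1)) + 4687/(1458*(z - 4)) + 631/(81*(z - 4)**2).
Integrate each term; A/(z−a) gives A·log|z−a|; A/(z−a)² gives −A/(z−a).

4687*log(z - 4)/1458 - 2*log(z - 1)/81 - 31*log(z + 2)/162 + 1459*log(z + 5)/729 - 631/(81*z - 324) + C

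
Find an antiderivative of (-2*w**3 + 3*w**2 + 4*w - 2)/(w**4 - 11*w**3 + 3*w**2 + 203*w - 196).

-2549*log(w - 7)/1452 + log(w - 1)/60 - 158*log(w + 4)/605 + 171/(22*w - 154) + C

Factor the denominator: (w - 7)**2*(w - 1)*(w + 4).
Partial-fraction decomposition: -158/(605*(w + 4)) + 1/(60*(w - 1)) - 2549/(1452*(w - 7)) - 171/(22*(w - 7)**2).
Integrate each term; A/(w−a) gives A·log|w−a|; A/(w−a)² gives −A/(w−a).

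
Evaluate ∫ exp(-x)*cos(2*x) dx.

2*exp(-x)*sin(2*x)/5 - exp(-x)*cos(2*x)/5 + C

Let I denote the integral. Integrate by parts with u = cos(2*x), dv = exp(-x) dx, so v = -exp(-x): I = -exp(-x)*cos(2*x) − 2·∫ exp(-x)*sin(2*x) dx.
Apply parts again with u = sin(2*x), dv = exp(-x) dx: ∫ exp(-x)*sin(2*x) dx = -exp(-x)*sin(2*x) + 2·I. Substituting back brings back I: I = 2*exp(-x)*sin(2*x) - exp(-x)*cos(2*x) − 4·I.
Solving for I: (1 + 4)·I equals the remaining terms, so I = (1/5)·(2*exp(-x)*sin(2*x) - exp(-x)*cos(2*x)).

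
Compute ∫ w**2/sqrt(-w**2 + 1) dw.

-w*sqrt(-w**2 + 1)/2 + asin(w)/2 + C

Substitute w = sin(θ), so dw = cos(θ) dθ and the radical becomes sqrt(-w**2 + 1) = cos(θ) by the Pythagorean identity.
Integrate the resulting trig expression in θ, then back-substitute θ = asin(w), sin(θ) = w, cos(θ) = sqrt(-w**2 + 1) (absorbing any constant into C).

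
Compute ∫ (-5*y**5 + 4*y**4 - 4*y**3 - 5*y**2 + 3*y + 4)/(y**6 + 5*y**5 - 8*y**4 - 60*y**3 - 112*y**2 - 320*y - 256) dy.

-69*log(y - 4)/100 - log(y + 1)/25 - 449*log(y + 4)/100 + 11*log(y**2 + 4)/100 + 61*atan(y/2)/200 - 263/(20*y + 80) + C

Factor the denominator: (y - 4)*(y + 1)*(y + 4)**2*(y**2 + 4).
Partial-fraction decomposition: (22*y + 61)/(100*(y**2 + 4)) - 449/(100*(y + 4)) + 263/(20*(y + 4)**2) - 1/(25*(y + 1)) - 69/(100*(y - 4)).
Integrate each term; A/(y−a) gives A·log|y−a|; the (By+D)/(y²+p²) term gives a log and an atan.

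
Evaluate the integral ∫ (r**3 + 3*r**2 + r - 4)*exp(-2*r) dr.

(-4*r**3 - 18*r**2 - 22*r + 5)*exp(-2*r)/8 + C

Use integration by parts with u = r**3 + 3*r**2 + r - 4, dv = exp(-2*r) dr, so v = -exp(-2*r)/2.
Apply parts 3 times (tabular method): alternate signs, differentiate u down to 0, integrate dv up.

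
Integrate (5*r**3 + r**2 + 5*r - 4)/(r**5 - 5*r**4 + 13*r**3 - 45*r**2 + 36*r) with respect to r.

Factor the denominator: r*(r - 4)*(r - 1)*(r**2 + 9).
Partial-fraction decomposition: -(373*r - 243)/(450*(r**2 + 9)) - 7/(30*(r - 1)) + 88/(75*(r - 4)) - 1/(9*r).
Integrate each term; A/(r−a) gives A·log|r−a|; the (Br+D)/(r²+p²) term gives a log and an atan.

-log(r)/9 + 88*log(r - 4)/75 - 7*log(r - 1)/30 - 373*log(r**2 + 9)/900 + 9*atan(r/3)/50 + C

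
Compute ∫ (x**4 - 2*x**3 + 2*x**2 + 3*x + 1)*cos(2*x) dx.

Use integration by parts with u = x**4 - 2*x**3 + 2*x**2 + 3*x + 1, dv = cos(2*x) dx, so v = sin(2*x)/2.
Apply parts 4 times (tabular method): alternate signs, differentiate u down to 0, integrate dv up.

x**4*sin(2*x)/2 - x**3*sin(2*x) + x**3*cos(2*x) - x**2*sin(2*x)/2 - 3*x**2*cos(2*x)/2 + 3*x*sin(2*x) - x*cos(2*x)/2 + 3*sin(2*x)/4 + 3*cos(2*x)/2 + C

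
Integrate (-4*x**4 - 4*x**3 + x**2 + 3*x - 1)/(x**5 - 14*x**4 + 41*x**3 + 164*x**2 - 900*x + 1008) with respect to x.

Factor the denominator: (x - 7)*(x - 6)*(x - 3)*(x - 2)*(x + 4).
Partial-fraction decomposition: -51/(308*(x + 4)) + 29/(40*(x - 2)) - 415/(84*(x - 3)) + 1199/(24*(x - 6)) - 10907/(220*(x - 7)).
Integrate each term: A/(x−a) contributes A·log|x−a|.

-10907*log(x - 7)/220 + 1199*log(x - 6)/24 - 415*log(x - 3)/84 + 29*log(x - 2)/40 - 51*log(x + 4)/308 + C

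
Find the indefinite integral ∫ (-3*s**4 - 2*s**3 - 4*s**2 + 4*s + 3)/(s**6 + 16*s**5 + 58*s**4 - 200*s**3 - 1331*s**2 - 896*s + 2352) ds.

Factor the denominator: (s - 4)*(s - 1)*(s + 3)*(s + 4)*(s + 7)**2.
Partial-fraction decomposition: -66145/(46464*(s + 7)) - 1123/(176*(s + 7)**2) + 239/(120*(s + 4)) - 117/(224*(s + 3)) + 1/(1920*(s - 1)) - 941/(20328*(s - 4)).
Integrate each term; A/(s−a) gives A·log|s−a|; A/(s−a)² gives −A/(s−a).

-941*log(s - 4)/20328 + log(s - 1)/1920 - 117*log(s + 3)/224 + 239*log(s + 4)/120 - 66145*log(s + 7)/46464 + 1123/(176*s + 1232) + C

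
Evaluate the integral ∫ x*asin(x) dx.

Use integration by parts with u = arcsin(x), dv = x dx.
Then du = 1/sqrt(-x**2 + 1) dx.

x**2*asin(x)/2 + x*sqrt(-x**2 + 1)/4 - asin(x)/4 + C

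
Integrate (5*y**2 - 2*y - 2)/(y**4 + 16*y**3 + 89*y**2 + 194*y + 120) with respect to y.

log(y + 1)/12 - 43*log(y + 4)/3 + 133*log(y + 5)/4 - 19*log(y + 6) + C

Factor the denominator: (y + 1)*(y + 4)*(y + 5)*(y + 6).
Partial-fraction decomposition: -19/(y + 6) + 133/(4*(y + 5)) - 43/(3*(y + 4)) + 1/(12*(y + 1)).
Integrate each term: A/(y−a) contributes A·log|y−a|.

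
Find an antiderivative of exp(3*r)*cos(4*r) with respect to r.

4*exp(3*r)*sin(4*r)/25 + 3*exp(3*r)*cos(4*r)/25 + C

Let I denote the integral. Integrate by parts with u = cos(4*r), dv = exp(3*r) dr, so v = exp(3*r)/3: I = exp(3*r)*cos(4*r)/3 + (4/3)·∫ exp(3*r)*sin(4*r) dr.
Apply parts again with u = sin(4*r), dv = exp(3*r) dr: ∫ exp(3*r)*sin(4*r) dr = exp(3*r)*sin(4*r)/3 − (4/3)·I. Substituting back brings back I: I = 4*exp(3*r)*sin(4*r)/9 + exp(3*r)*cos(4*r)/3 − (16/9)·I.
Solving for I: (1 + 16/9)·I equals the remaining terms, so I = (9/25)·(4*exp(3*r)*sin(4*r)/9 + exp(3*r)*cos(4*r)/3).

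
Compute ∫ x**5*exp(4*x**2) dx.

(8*x**4 - 4*x**2 + 1)*exp(4*x**2)/64 + C

Let u = x², du = 2x dx; rewrite as (1/2)∫ u^2·exp(4u) du.
Now integrate by parts 2 times.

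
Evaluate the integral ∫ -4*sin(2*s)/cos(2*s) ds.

Let u = cos(2*s), so du = (-2*sin(2*s)) ds.
Rewriting, the integral becomes 2·∫ 1/u du = 2·log(u).
Substituting back, u = cos(2*s).

2*log(cos(2*s)) + C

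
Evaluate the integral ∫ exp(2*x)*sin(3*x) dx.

2*exp(2*x)*sin(3*x)/13 - 3*exp(2*x)*cos(3*x)/13 + C

Let I denote the integral. Integrate by parts with u = sin(3*x), dv = exp(2*x) dx, so v = exp(2*x)/2: I = exp(2*x)*sin(3*x)/2 − (3/2)·∫ exp(2*x)*cos(3*x) dx.
Apply parts again with u = cos(3*x), dv = exp(2*x) dx: ∫ exp(2*x)*cos(3*x) dx = exp(2*x)*cos(3*x)/2 + (3/2)·I. Substituting back brings back I: I = exp(2*x)*sin(3*x)/2 - 3*exp(2*x)*cos(3*x)/4 − (9/4)·I.
Solving for I: (1 + 9/4)·I equals the remaining terms, so I = (4/13)·(exp(2*x)*sin(3*x)/2 - 3*exp(2*x)*cos(3*x)/4).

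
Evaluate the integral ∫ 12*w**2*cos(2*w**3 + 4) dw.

2*sin(2*w**3 + 4) + C

Let u = 2*w**3 + 4, so du = (6*w**2) dw.
Rewriting, the integral becomes 2·∫ cos(u) du = 2·sin(u).
Substituting back, u = 2*w**3 + 4.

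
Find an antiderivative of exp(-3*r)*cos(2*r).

Let I denote the integral. Integrate by parts with u = cos(2*r), dv = exp(-3*r) dr, so v = -exp(-3*r)/3: I = -exp(-3*r)*cos(2*r)/3 − (2/3)·∫ exp(-3*r)*sin(2*r) dr.
Apply parts again with u = sin(2*r), dv = exp(-3*r) dr: ∫ exp(-3*r)*sin(2*r) dr = -exp(-3*r)*sin(2*r)/3 + (2/3)·I. Substituting back brings back I: I = 2*exp(-3*r)*sin(2*r)/9 - exp(-3*r)*cos(2*r)/3 − (4/9)·I.
Solving for I: (1 + 4/9)·I equals the remaining terms, so I = (9/13)·(2*exp(-3*r)*sin(2*r)/9 - exp(-3*r)*cos(2*r)/3).

2*exp(-3*r)*sin(2*r)/13 - 3*exp(-3*r)*cos(2*r)/13 + C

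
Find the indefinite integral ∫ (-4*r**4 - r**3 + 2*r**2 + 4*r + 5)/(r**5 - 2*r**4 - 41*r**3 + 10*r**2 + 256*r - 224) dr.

-1636*log(r - 7)/605 + 17*log(r - 2)/60 + log(r - 1)/25 - 58777*log(r + 4)/36300 - 313/(110*r + 440) + C

Factor the denominator: (r - 7)*(r - 2)*(r - 1)*(r + 4)**2.
Partial-fraction decomposition: -58777/(36300*(r + 4)) + 313/(110*(r + 4)**2) + 1/(25*(r - 1)) + 17/(60*(r - 2)) - 1636/(605*(r - 7)).
Integrate each term; A/(r−a) gives A·log|r−a|; A/(r−a)² gives −A/(r−a).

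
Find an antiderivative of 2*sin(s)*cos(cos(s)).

-2*sin(cos(s)) + C

Let u = cos(s), so du = (-sin(s)) ds.
Rewriting, the integral becomes -2·∫ cos(u) du = -2·sin(u).
Substituting back, u = cos(s).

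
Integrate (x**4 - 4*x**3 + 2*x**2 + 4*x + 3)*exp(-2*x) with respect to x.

Use integration by parts with u = x**4 - 4*x**3 + 2*x**2 + 4*x + 3, dv = exp(-2*x) dx, so v = -exp(-2*x)/2.
Apply parts 4 times (tabular method): alternate signs, differentiate u down to 0, integrate dv up.

(-2*x**4 + 4*x**3 + 2*x**2 - 6*x - 9)*exp(-2*x)/4 + C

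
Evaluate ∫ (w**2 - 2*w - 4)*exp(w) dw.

(w**2 - 4*w)*exp(w) + C

Use integration by parts with u = w**2 - 2*w - 4, dv = exp(w) dw, so v = exp(w).
Apply parts 2 times (tabular method): alternate signs, differentiate u down to 0, integrate dv up.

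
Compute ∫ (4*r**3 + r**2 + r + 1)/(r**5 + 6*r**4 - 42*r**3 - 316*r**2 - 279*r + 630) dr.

1429*log(r - 7)/9360 - log(r - 1)/144 - 101*log(r + 3)/240 + 479*log(r + 5)/144 - 119*log(r + 6)/39 + C

Factor the denominator: (r - 7)*(r - 1)*(r + 3)*(r + 5)*(r + 6).
Partial-fraction decomposition: -119/(39*(r + 6)) + 479/(144*(r + 5)) - 101/(240*(r + 3)) - 1/(144*(r - 1)) + 1429/(9360*(r - 7)).
Integrate each term: A/(r−a) contributes A·log|r−a|.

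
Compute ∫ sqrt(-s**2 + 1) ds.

s*sqrt(-s**2 + 1)/2 + asin(s)/2 + C

Substitute s = sin(θ), so ds = cos(θ) dθ and the radical becomes sqrt(-s**2 + 1) = cos(θ) by the Pythagorean identity.
Integrate the resulting trig expression in θ, then back-substitute θ = asin(s), sin(θ) = s, cos(θ) = sqrt(-s**2 + 1) (absorbing any constant into C).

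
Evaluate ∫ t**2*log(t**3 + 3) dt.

t**3*log(t**3 + 3)/3 - t**3/3 + log(t**3 + 3) + C

Let u = t**3 + 3, so du = (3*t**2) dt.
The integral becomes (1/3)·∫ log(u) du; integrate by parts with u′=log(u), dv′=du.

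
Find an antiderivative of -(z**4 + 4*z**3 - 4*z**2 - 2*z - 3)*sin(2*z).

z**4*cos(2*z)/2 - z**3*sin(2*z) + 2*z**3*cos(2*z) - 3*z**2*sin(2*z) - 7*z**2*cos(2*z)/2 + 7*z*sin(2*z)/2 - 4*z*cos(2*z) + 2*sin(2*z) + cos(2*z)/4 + C

Use integration by parts with u = z**4 + 4*z**3 - 4*z**2 - 2*z - 3, dv = -sin(2*z) dz, so v = cos(2*z)/2.
Apply parts 4 times (tabular method): alternate signs, differentiate u down to 0, integrate dv up.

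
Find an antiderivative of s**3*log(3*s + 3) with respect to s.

s**4*log(3*s + 3)/4 - s**4/16 + s**3/12 - s**2/8 + s/4 - log(s + 1)/4 + C

Use integration by parts with u = log(3*s + 3), dv = s**3 ds.
Then du = 3/(3*s + 3) ds and v = s**4/4.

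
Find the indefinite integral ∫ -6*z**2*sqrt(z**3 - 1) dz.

Let u = z**3 - 1, so du = (3*z**2) dz.
Rewriting, the integral becomes -2·∫ √u du = -2·(2/3)u^(3/2).
Substituting back, u = z**3 - 1.

-4*(z**3 - 1)**(3/2)/3 + C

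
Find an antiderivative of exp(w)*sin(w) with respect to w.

exp(w)*sin(w)/2 - exp(w)*cos(w)/2 + C

Let I denote the integral. Integrate by parts with u = sin(w), dv = exp(w) dw, so v = exp(w): I = exp(w)*sin(w) − ∫ exp(w)*cos(w) dw.
Apply parts again with u = cos(w), dv = exp(w) dw: ∫ exp(w)*cos(w) dw = exp(w)*cos(w) + I. Substituting back brings back I: I = exp(w)*sin(w) - exp(w)*cos(w) − I.
Solving for I: (1 + 1)·I equals the remaining terms, so I = (1/2)·(exp(w)*sin(w) - exp(w)*cos(w)).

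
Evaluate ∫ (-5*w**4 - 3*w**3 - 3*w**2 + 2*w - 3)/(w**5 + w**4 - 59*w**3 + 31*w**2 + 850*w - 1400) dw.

-446*log(w - 5)/45 + 505*log(w - 4)/66 - 115*log(w - 2)/378 + 473*log(w + 5)/210 - 2785*log(w + 7)/594 + C

Factor the denominator: (w - 5)*(w - 4)*(w - 2)*(w + 5)*(w + 7).
Partial-fraction decomposition: -2785/(594*(w + 7)) + 473/(210*(w + 5)) - 115/(378*(w - 2)) + 505/(66*(w - 4)) - 446/(45*(w - 5)).
Integrate each term: A/(w−a) contributes A·log|w−a|.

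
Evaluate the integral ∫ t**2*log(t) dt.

Use integration by parts with u = log(t), dv = t**2 dt.
Then du = 1/t dt and v = t**3/3.

t**3*log(t)/3 - t**3/9 + C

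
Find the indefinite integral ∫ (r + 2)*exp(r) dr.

(r + 1)*exp(r) + C

Use integration by parts with u = r + 2, dv = exp(r) dr, so v = exp(r).
Apply parts 1 times (tabular method): alternate signs, differentiate u down to 0, integrate dv up.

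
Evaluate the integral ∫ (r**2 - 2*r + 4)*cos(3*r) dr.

r**2*sin(3*r)/3 - 2*r*sin(3*r)/3 + 2*r*cos(3*r)/9 + 34*sin(3*r)/27 - 2*cos(3*r)/9 + C

Use integration by parts with u = r**2 - 2*r + 4, dv = cos(3*r) dr, so v = sin(3*r)/3.
Apply parts 2 times (tabular method): alternate signs, differentiate u down to 0, integrate dv up.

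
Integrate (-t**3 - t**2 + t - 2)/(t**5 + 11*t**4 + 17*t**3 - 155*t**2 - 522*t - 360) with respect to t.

Factor the denominator: (t - 4)*(t + 1)*(t + 3)*(t + 5)*(t + 6).
Partial-fraction decomposition: 86/(75*(t + 6)) - 31/(24*(t + 5)) + 13/(84*(t + 3)) + 3/(200*(t + 1)) - 13/(525*(t - 4)).
Integrate each term: A/(t−a) contributes A·log|t−a|.

-13*log(t - 4)/525 + 3*log(t + 1)/200 + 13*log(t + 3)/84 - 31*log(t + 5)/24 + 86*log(t + 6)/75 + C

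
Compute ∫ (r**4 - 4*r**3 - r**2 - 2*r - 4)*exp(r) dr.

(r**4 - 8*r**3 + 23*r**2 - 48*r + 44)*exp(r) + C

Use integration by parts with u = r**4 - 4*r**3 - r**2 - 2*r - 4, dv = exp(r) dr, so v = exp(r).
Apply parts 4 times (tabular method): alternate signs, differentiate u down to 0, integrate dv up.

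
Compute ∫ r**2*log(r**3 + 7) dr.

Let u = r**3 + 7, so du = (3*r**2) dr.
The integral becomes (1/3)·∫ log(u) du; integrate by parts with u′=log(u), dv′=du.

r**3*log(r**3 + 7)/3 - r**3/3 + 7*log(r**3 + 7)/3 + C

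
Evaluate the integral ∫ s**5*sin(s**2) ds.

-s**4*cos(s**2)/2 + s**2*sin(s**2) + cos(s**2) + C

Let u = s², du = 2s ds; rewrite as (1/2)∫ u^2·sin(1u) du.
Now integrate by parts 2 times.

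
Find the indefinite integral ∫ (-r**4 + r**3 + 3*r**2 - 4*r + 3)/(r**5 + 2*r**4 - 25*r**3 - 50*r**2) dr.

Factor the denominator: r**2*(r - 5)*(r + 2)*(r + 5).
Partial-fraction decomposition: -326/(375*(r + 5)) + 1/(84*(r + 2)) - 221/(875*(r - 5)) + 11/(100*r) - 3/(50*r**2).
Integrate each term; A/(r−a) gives A·log|r−a|; A/(r−a)² gives −A/(r−a).

11*log(r)/100 - 221*log(r - 5)/875 + log(r + 2)/84 - 326*log(r + 5)/375 + 3/(50*r) + C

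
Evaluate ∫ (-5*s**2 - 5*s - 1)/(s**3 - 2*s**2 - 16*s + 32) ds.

Factor the denominator: (s - 4)*(s - 2)*(s + 4).
Partial-fraction decomposition: -61/(48*(s + 4)) + 31/(12*(s - 2)) - 101/(16*(s - 4)).
Integrate each term: A/(s−a) contributes A·log|s−a|.

-101*log(s - 4)/16 + 31*log(s - 2)/12 - 61*log(s + 4)/48 + C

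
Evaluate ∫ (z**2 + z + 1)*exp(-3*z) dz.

Use integration by parts with u = z**2 + z + 1, dv = exp(-3*z) dz, so v = -exp(-3*z)/3.
Apply parts 2 times (tabular method): alternate signs, differentiate u down to 0, integrate dv up.

(-9*z**2 - 15*z - 14)*exp(-3*z)/27 + C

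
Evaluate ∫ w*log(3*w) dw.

w**2*(log(w) + log(3))/2 - w**2/4 + C

Use integration by parts with u = log(3*w), dv = w dw.
Then du = 1/w dw and v = w**2/2.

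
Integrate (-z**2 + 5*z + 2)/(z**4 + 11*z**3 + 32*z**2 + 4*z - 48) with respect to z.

2*log(z - 1)/35 + log(z + 2)/2 - 17*log(z + 4)/10 + 8*log(z + 6)/7 + C

Factor the denominator: (z - 1)*(z + 2)*(z + 4)*(z + 6).
Partial-fraction decomposition: 8/(7*(z + 6)) - 17/(10*(z + 4)) + 1/(2*(z + 2)) + 2/(35*(z - 1)).
Integrate each term: A/(z−a) contributes A·log|z−a|.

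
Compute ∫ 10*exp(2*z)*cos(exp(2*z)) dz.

5*sin(exp(2*z)) + C

Let u = exp(2*z), so du = (2*exp(2*z)) dz.
Rewriting, the integral becomes 5·∫ cos(u) du = 5·sin(u).
Substituting back, u = exp(2*z).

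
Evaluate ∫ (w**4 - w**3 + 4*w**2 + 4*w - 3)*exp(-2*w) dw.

Use integration by parts with u = w**4 - w**3 + 4*w**2 + 4*w - 3, dv = exp(-2*w) dw, so v = -exp(-2*w)/2.
Apply parts 4 times (tabular method): alternate signs, differentiate u down to 0, integrate dv up.

(-4*w**4 - 4*w**3 - 22*w**2 - 38*w - 7)*exp(-2*w)/8 + C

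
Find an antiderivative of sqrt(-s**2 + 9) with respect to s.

Substitute s = 3·sin(θ), so ds = 3·cos(θ) dθ and the radical becomes sqrt(-s**2 + 9) = 3·cos(θ) by the Pythagorean identity.
Integrate the resulting trig expression in θ, then back-substitute θ = asin(s/3), sin(θ) = s/3, cos(θ) = sqrt(-s**2 + 9)/3 (absorbing any constant into C).

s*sqrt(-s**2 + 9)/2 + 9*asin(s/3)/2 + C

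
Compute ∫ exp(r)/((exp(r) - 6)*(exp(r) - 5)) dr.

log(exp(r) - 6) - log(exp(r) - 5) + C

Let u = e^r, du = e^r dr.
The integral becomes ∫ du/((u-5)(u-6)); decompose into partial fractions.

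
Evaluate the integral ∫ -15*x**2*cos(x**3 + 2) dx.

Let u = x**3 + 2, so du = (3*x**2) dx.
Rewriting, the integral becomes -5·∫ cos(u) du = -5·sin(u).
Substituting back, u = x**3 + 2.

-5*sin(x**3 + 2) + C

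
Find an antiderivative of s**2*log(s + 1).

Use integration by parts with u = log(s + 1), dv = s**2 ds.
Then du = 1/(s + 1) ds and v = s**3/3.

s**3*log(s + 1)/3 - s**3/9 + s**2/6 - s/3 + log(s + 1)/3 + C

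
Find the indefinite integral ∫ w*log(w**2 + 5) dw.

w**2*log(w**2 + 5)/2 - w**2/2 + 5*log(w**2 + 5)/2 + C

Let u = w**2 + 5, so du = (2*w) dw.
The integral becomes (1/2)·∫ log(u) du; integrate by parts with u′=log(u), dv′=du.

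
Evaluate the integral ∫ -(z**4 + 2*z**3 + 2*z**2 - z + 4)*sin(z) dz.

Use integration by parts with u = z**4 + 2*z**3 + 2*z**2 - z + 4, dv = -sin(z) dz, so v = cos(z).
Apply parts 4 times (tabular method): alternate signs, differentiate u down to 0, integrate dv up.

z**4*cos(z) - 4*z**3*sin(z) + 2*z**3*cos(z) - 6*z**2*sin(z) - 10*z**2*cos(z) + 20*z*sin(z) - 13*z*cos(z) + 13*sin(z) + 24*cos(z) + C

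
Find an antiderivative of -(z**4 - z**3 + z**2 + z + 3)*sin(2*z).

z**4*cos(2*z)/2 - z**3*sin(2*z) - z**3*cos(2*z)/2 + 3*z**2*sin(2*z)/4 - z**2*cos(2*z) + z*sin(2*z) + 5*z*cos(2*z)/4 - 5*sin(2*z)/8 + 2*cos(2*z) + C

Use integration by parts with u = z**4 - z**3 + z**2 + z + 3, dv = -sin(2*z) dz, so v = cos(2*z)/2.
Apply parts 4 times (tabular method): alternate signs, differentiate u down to 0, integrate dv up.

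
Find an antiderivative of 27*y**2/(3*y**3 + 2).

3*log(3*y**3 + 2) + C

Let u = 3*y**3 + 2, so du = (9*y**2) dy.
Rewriting, the integral becomes 3·∫ 1/u du = 3·log(u).
Substituting back, u = 3*y**3 + 2.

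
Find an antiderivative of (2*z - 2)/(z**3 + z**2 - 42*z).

log(z)/21 + 5*log(z - 6)/39 - 16*log(z + 7)/91 + C

Factor the denominator: z*(z - 6)*(z + 7).
Partial-fraction decomposition: -16/(91*(z + 7)) + 5/(39*(z - 6)) + 1/(21*z).
Integrate each term: A/(z−a) contributes A·log|z−a|.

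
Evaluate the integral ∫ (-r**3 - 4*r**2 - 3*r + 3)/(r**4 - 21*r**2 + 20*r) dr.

Factor the denominator: r*(r - 4)*(r - 1)*(r + 5).
Partial-fraction decomposition: -43/(270*(r + 5)) + 5/(18*(r - 1)) - 137/(108*(r - 4)) + 3/(20*r).
Integrate each term: A/(r−a) contributes A·log|r−a|.

3*log(r)/20 - 137*log(r - 4)/108 + 5*log(r - 1)/18 - 43*log(r + 5)/270 + C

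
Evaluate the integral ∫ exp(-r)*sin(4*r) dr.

Let I denote the integral. Integrate by parts with u = sin(4*r), dv = exp(-r) dr, so v = -exp(-r): I = -exp(-r)*sin(4*r) + 4·∫ exp(-r)*cos(4*r) dr.
Apply parts again with u = cos(4*r), dv = exp(-r) dr: ∫ exp(-r)*cos(4*r) dr = -exp(-r)*cos(4*r) − 4·I. Substituting back brings back I: I = -exp(-r)*sin(4*r) - 4*exp(-r)*cos(4*r) − 16·I.
Solving for I: (1 + 16)·I equals the remaining terms, so I = (1/17)·(-exp(-r)*sin(4*r) - 4*exp(-r)*cos(4*r)).

-exp(-r)*sin(4*r)/17 - 4*exp(-r)*cos(4*r)/17 + C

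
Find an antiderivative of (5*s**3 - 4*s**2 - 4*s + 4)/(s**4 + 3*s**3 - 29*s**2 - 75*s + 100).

Factor the denominator: (s - 5)*(s - 1)*(s + 4)*(s + 5).
Partial-fraction decomposition: 701/(60*(s + 5)) - 364/(45*(s + 4)) - 1/(120*(s - 1)) + 509/(360*(s - 5)).
Integrate each term: A/(s−a) contributes A·log|s−a|.

509*log(s - 5)/360 - log(s - 1)/120 - 364*log(s + 4)/45 + 701*log(s + 5)/60 + C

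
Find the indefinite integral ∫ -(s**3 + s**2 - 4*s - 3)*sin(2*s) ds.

s**3*cos(2*s)/2 - 3*s**2*sin(2*s)/4 + s**2*cos(2*s)/2 - s*sin(2*s)/2 - 11*s*cos(2*s)/4 + 11*sin(2*s)/8 - 7*cos(2*s)/4 + C

Use integration by parts with u = s**3 + s**2 - 4*s - 3, dv = -sin(2*s) ds, so v = cos(2*s)/2.
Apply parts 3 times (tabular method): alternate signs, differentiate u down to 0, integrate dv up.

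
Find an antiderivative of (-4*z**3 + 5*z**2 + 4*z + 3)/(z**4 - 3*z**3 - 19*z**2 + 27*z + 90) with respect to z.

Factor the denominator: (z - 5)*(z - 3)*(z + 2)*(z + 3).
Partial-fraction decomposition: -3/(z + 3) + 47/(35*(z + 2)) + 4/(5*(z - 3)) - 22/(7*(z - 5)).
Integrate each term: A/(z−a) contributes A·log|z−a|.

-22*log(z - 5)/7 + 4*log(z - 3)/5 + 47*log(z + 2)/35 - 3*log(z + 3) + C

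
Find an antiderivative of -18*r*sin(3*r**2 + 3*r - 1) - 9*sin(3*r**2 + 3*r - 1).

3*cos(3*r**2 + 3*r - 1) + C

Let u = 3*r**2 + 3*r - 1, so du = (6*r + 3) dr.
Rewriting, the integral becomes -3·∫ sin(u) du = -3·-cos(u).
Substituting back, u = 3*r**2 + 3*r - 1.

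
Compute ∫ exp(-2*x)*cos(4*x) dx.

Let I denote the integral. Integrate by parts with u = cos(4*x), dv = exp(-2*x) dx, so v = -exp(-2*x)/2: I = -exp(-2*x)*cos(4*x)/2 − 2·∫ exp(-2*x)*sin(4*x) dx.
Apply parts again with u = sin(4*x), dv = exp(-2*x) dx: ∫ exp(-2*x)*sin(4*x) dx = -exp(-2*x)*sin(4*x)/2 + 2·I. Substituting back brings back I: I = exp(-2*x)*sin(4*x) - exp(-2*x)*cos(4*x)/2 − 4·I.
Solving for I: (1 + 4)·I equals the remaining terms, so I = (1/5)·(exp(-2*x)*sin(4*x) - exp(-2*x)*cos(4*x)/2).

exp(-2*x)*sin(4*x)/5 - exp(-2*x)*cos(4*x)/10 + C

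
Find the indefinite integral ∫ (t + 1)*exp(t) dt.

t*exp(t) + C

Use integration by parts with u = t + 1, dv = exp(t) dt, so v = exp(t).
Apply parts 1 times (tabular method): alternate signs, differentiate u down to 0, integrate dv up.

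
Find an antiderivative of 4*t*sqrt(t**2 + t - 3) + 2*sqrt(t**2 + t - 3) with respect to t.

Let u = t**2 + t - 3, so du = (2*t + 1) dt.
Rewriting, the integral becomes 2·∫ √u du = 2·(2/3)u^(3/2).
Substituting back, u = t**2 + t - 3.

4*(t**2 + t - 3)**(3/2)/3 + C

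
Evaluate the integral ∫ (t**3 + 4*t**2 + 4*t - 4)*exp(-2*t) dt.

Use integration by parts with u = t**3 + 4*t**2 + 4*t - 4, dv = exp(-2*t) dt, so v = -exp(-2*t)/2.
Apply parts 3 times (tabular method): alternate signs, differentiate u down to 0, integrate dv up.

(-4*t**3 - 22*t**2 - 38*t - 3)*exp(-2*t)/8 + C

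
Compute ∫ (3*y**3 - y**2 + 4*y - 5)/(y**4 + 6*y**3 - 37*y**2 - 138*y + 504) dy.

Factor the denominator: (y - 4)*(y - 3)*(y + 6)*(y + 7).
Partial-fraction decomposition: 101/(10*(y + 7)) - 713/(90*(y + 6)) - 79/(90*(y - 3)) + 17/(10*(y - 4)).
Integrate each term: A/(y−a) contributes A·log|y−a|.

17*log(y - 4)/10 - 79*log(y - 3)/90 - 713*log(y + 6)/90 + 101*log(y + 7)/10 + C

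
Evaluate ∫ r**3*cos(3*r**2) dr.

r**2*sin(3*r**2)/6 + cos(3*r**2)/18 + C

Let u = r², du = 2r dr; rewrite as (1/2)∫ u^1·cos(3u) du.
Now integrate by parts 1 time.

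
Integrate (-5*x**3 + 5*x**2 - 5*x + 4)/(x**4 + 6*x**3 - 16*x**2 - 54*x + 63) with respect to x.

-101*log(x - 3)/120 + log(x - 1)/64 + 199*log(x + 3)/96 - 1999*log(x + 7)/320 + C

Factor the denominator: (x - 3)*(x - 1)*(x + 3)*(x + 7).
Partial-fraction decomposition: -1999/(320*(x + 7)) + 199/(96*(x + 3)) + 1/(64*(x - 1)) - 101/(120*(x - 3)).
Integrate each term: A/(x−a) contributes A·log|x−a|.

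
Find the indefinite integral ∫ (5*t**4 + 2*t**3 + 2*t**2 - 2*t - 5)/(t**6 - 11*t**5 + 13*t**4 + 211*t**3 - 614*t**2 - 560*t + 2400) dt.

Factor the denominator: (t - 5)**2*(t - 4)*(t - 3)*(t + 2)*(t + 4).
Partial-fraction decomposition: -1187/(9072*(t + 4)) + 71/(2940*(t + 2)) - 233/(70*(t - 3)) + 1427/(48*(t - 4)) - 208721/(7938*(t - 5)) + 1705/(63*(t - 5)**2).
Integrate each term; A/(t−a) gives A·log|t−a|; A/(t−a)² gives −A/(t−a).

-208721*log(t - 5)/7938 + 1427*log(t - 4)/48 - 233*log(t - 3)/70 + 71*log(t + 2)/2940 - 1187*log(t + 4)/9072 - 1705/(63*t - 315) + C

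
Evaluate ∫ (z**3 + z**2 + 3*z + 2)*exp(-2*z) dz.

Use integration by parts with u = z**3 + z**2 + 3*z + 2, dv = exp(-2*z) dz, so v = -exp(-2*z)/2.
Apply parts 3 times (tabular method): alternate signs, differentiate u down to 0, integrate dv up.

(-4*z**3 - 10*z**2 - 22*z - 19)*exp(-2*z)/8 + C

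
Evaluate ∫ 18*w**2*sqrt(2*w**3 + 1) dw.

Let u = 2*w**3 + 1, so du = (6*w**2) dw.
Rewriting, the integral becomes 3·∫ √u du = 3·(2/3)u^(3/2).
Substituting back, u = 2*w**3 + 1.

2*(2*w**3 + 1)**(3/2) + C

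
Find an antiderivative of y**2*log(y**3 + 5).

Let u = y**3 + 5, so du = (3*y**2) dy.
The integral becomes (1/3)·∫ log(u) du; integrate by parts with u′=log(u), dv′=du.

y**3*log(y**3 + 5)/3 - y**3/3 + 5*log(y**3 + 5)/3 + C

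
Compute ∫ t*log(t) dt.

Use integration by parts with u = log(t), dv = t dt.
Then du = 1/t dt and v = t**2/2.

t**2*log(t)/2 - t**2/4 + C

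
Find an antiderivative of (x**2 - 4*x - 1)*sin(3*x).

-x**2*cos(3*x)/3 + 2*x*sin(3*x)/9 + 4*x*cos(3*x)/3 - 4*sin(3*x)/9 + 11*cos(3*x)/27 + C

Use integration by parts with u = x**2 - 4*x - 1, dv = sin(3*x) dx, so v = -cos(3*x)/3.
Apply parts 2 times (tabular method): alternate signs, differentiate u down to 0, integrate dv up.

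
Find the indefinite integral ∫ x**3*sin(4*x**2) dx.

Let u = x², du = 2x dx; rewrite as (1/2)∫ u^1·sin(4u) du.
Now integrate by parts 1 time.

-x**2*cos(4*x**2)/8 + sin(4*x**2)/32 + C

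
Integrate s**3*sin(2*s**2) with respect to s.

-s**2*cos(2*s**2)/4 + sin(2*s**2)/8 + C

Let u = s², du = 2s ds; rewrite as (1/2)∫ u^1·sin(2u) du.
Now integrate by parts 1 time.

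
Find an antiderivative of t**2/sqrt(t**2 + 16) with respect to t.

t*sqrt(t**2 + 16)/2 - 8*log(t + sqrt(t**2 + 16)) + C

Substitute t = 4·tan(θ), so dt = 4·sec(θ)^2 dθ and the radical becomes sqrt(t**2 + 16) = 4·sec(θ) by the Pythagorean identity.
Integrate the resulting trig expression in θ, then back-substitute tan(θ) = t/4, sec(θ) = sqrt(t**2 + 16)/4 (absorbing any constant into C).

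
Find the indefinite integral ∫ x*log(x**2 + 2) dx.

x**2*log(x**2 + 2)/2 - x**2/2 + log(x**2 + 2) + C

Let u = x**2 + 2, so du = (2*x) dx.
The integral becomes (1/2)·∫ log(u) du; integrate by parts with u′=log(u), dv′=du.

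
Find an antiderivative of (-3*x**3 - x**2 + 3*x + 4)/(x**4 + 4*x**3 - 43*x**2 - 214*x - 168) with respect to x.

Factor the denominator: (x - 7)*(x + 1)*(x + 4)*(x + 6).
Partial-fraction decomposition: -23/(5*(x + 6)) + 28/(11*(x + 4)) - 1/(40*(x + 1)) - 81/(88*(x - 7)).
Integrate each term: A/(x−a) contributes A·log|x−a|.

-81*log(x - 7)/88 - log(x + 1)/40 + 28*log(x + 4)/11 - 23*log(x + 6)/5 + C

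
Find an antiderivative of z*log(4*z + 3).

z**2*log(4*z + 3)/2 - z**2/4 + 3*z/8 - 9*log(4*z + 3)/32 + C

Use integration by parts with u = log(4*z + 3), dv = z dz.
Then du = 4/(4*z + 3) dz and v = z**2/2.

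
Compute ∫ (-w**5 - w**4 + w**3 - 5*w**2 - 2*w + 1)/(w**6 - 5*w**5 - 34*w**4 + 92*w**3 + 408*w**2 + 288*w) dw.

Factor the denominator: w*(w - 6)**2*(w + 1)*(w + 2)*(w + 4).
Partial-fraction decomposition: -211/(800*(w + 4)) - 7/(256*(w + 2)) + 1/(49*(w + 1)) - 2068217/(2822400*(w - 6)) - 9047/(3360*(w - 6)**2) + 1/(288*w).
Integrate each term; A/(w−a) gives A·log|w−a|; A/(w−a)² gives −A/(w−a).

log(w)/288 - 2068217*log(w - 6)/2822400 + log(w + 1)/49 - 7*log(w + 2)/256 - 211*log(w + 4)/800 + 9047/(3360*w - 20160) + C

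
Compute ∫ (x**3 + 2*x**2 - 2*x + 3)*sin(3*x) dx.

-x**3*cos(3*x)/3 + x**2*sin(3*x)/3 - 2*x**2*cos(3*x)/3 + 4*x*sin(3*x)/9 + 8*x*cos(3*x)/9 - 8*sin(3*x)/27 - 23*cos(3*x)/27 + C

Use integration by parts with u = x**3 + 2*x**2 - 2*x + 3, dv = sin(3*x) dx, so v = -cos(3*x)/3.
Apply parts 3 times (tabular method): alternate signs, differentiate u down to 0, integrate dv up.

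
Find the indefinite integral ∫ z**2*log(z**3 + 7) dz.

z**3*log(z**3 + 7)/3 - z**3/3 + 7*log(z**3 + 7)/3 + C

Let u = z**3 + 7, so du = (3*z**2) dz.
The integral becomes (1/3)·∫ log(u) du; integrate by parts with u′=log(u), dv′=du.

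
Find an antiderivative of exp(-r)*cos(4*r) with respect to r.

Let I denote the integral. Integrate by parts with u = cos(4*r), dv = exp(-r) dr, so v = -exp(-r): I = -exp(-r)*cos(4*r) − 4·∫ exp(-r)*sin(4*r) dr.
Apply parts again with u = sin(4*r), dv = exp(-r) dr: ∫ exp(-r)*sin(4*r) dr = -exp(-r)*sin(4*r) + 4·I. Substituting back brings back I: I = 4*exp(-r)*sin(4*r) - exp(-r)*cos(4*r) − 16·I.
Solving for I: (1 + 16)·I equals the remaining terms, so I = (1/17)·(4*exp(-r)*sin(4*r) - exp(-r)*cos(4*r)).

4*exp(-r)*sin(4*r)/17 - exp(-r)*cos(4*r)/17 + C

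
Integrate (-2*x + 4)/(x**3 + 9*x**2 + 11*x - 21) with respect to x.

log(x - 1)/16 - 5*log(x + 3)/8 + 9*log(x + 7)/16 + C

Factor the denominator: (x - 1)*(x + 3)*(x + 7).
Partial-fraction decomposition: 9/(16*(x + 7)) - 5/(8*(x + 3)) + 1/(16*(x - 1)).
Integrate each term: A/(x−a) contributes A·log|x−a|.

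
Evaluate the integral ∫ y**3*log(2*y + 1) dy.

Use integration by parts with u = log(2*y + 1), dv = y**3 dy.
Then du = 2/(2*y + 1) dy and v = y**4/4.

y**4*log(2*y + 1)/4 - y**4/16 + y**3/24 - y**2/32 + y/32 - log(2*y + 1)/64 + C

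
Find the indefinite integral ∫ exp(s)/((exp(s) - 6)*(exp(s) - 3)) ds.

log(exp(s) - 6)/3 - log(exp(s) - 3)/3 + C

Let u = e^s, du = e^s ds.
The integral becomes ∫ du/((u-3)(u-6)); decompose into partial fractions.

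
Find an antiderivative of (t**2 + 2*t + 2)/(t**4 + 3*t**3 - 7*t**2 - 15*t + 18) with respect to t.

Factor the denominator: (t - 2)*(t - 1)*(t + 3)**2.
Partial-fraction decomposition: -7/(80*(t + 3)) + 1/(4*(t + 3)**2) - 5/(16*(t - 1)) + 2/(5*(t - 2)).
Integrate each term; A/(t−a) gives A·log|t−a|; A/(t−a)² gives −A/(t−a).

2*log(t - 2)/5 - 5*log(t - 1)/16 - 7*log(t + 3)/80 - 1/(4*t + 12) + C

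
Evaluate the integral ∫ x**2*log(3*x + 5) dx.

x**3*log(3*x + 5)/3 - x**3/9 + 5*x**2/18 - 25*x/27 + 125*log(3*x + 5)/81 + C

Use integration by parts with u = log(3*x + 5), dv = x**2 dx.
Then du = 3/(3*x + 5) dx and v = x**3/3.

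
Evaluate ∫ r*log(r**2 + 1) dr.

Let u = r**2 + 1, so du = (2*r) dr.
The integral becomes (1/2)·∫ log(u) du; integrate by parts with u′=log(u), dv′=du.

r**2*log(r**2 + 1)/2 - r**2/2 + log(r**2 + 1)/2 + C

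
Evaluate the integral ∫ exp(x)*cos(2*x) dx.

2*exp(x)*sin(2*x)/5 + exp(x)*cos(2*x)/5 + C

Let I denote the integral. Integrate by parts with u = cos(2*x), dv = exp(x) dx, so v = exp(x): I = exp(x)*cos(2*x) + 2·∫ exp(x)*sin(2*x) dx.
Apply parts again with u = sin(2*x), dv = exp(x) dx: ∫ exp(x)*sin(2*x) dx = exp(x)*sin(2*x) − 2·I. Substituting back brings back I: I = 2*exp(x)*sin(2*x) + exp(x)*cos(2*x) − 4·I.
Solving for I: (1 + 4)·I equals the remaining terms, so I = (1/5)·(2*exp(x)*sin(2*x) + exp(x)*cos(2*x)).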